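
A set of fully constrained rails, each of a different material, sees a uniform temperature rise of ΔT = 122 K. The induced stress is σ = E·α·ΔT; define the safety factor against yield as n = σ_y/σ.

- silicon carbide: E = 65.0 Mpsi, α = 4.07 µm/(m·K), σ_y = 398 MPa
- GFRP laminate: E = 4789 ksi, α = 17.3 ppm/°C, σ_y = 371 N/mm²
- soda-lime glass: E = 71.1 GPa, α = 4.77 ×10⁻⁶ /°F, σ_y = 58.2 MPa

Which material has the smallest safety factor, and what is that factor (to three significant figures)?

soda-lime glass, n = 0.781

Converting E to GPa, α to ×10⁻⁶/K, σ_y to MPa, then σ and n for each:
  silicon carbide: E = 448.2, α = 4.07, σ_y = 398.0 → σ = 223 MPa, n = 1.79
  GFRP laminate: E = 33.02, α = 17.3, σ_y = 371.0 → σ = 69.7 MPa, n = 5.32
  soda-lime glass: E = 71.10, α = 8.59, σ_y = 58.20 → σ = 74.5 MPa, n = 0.781
Soda-lime glass has the lowest safety factor, n = 0.781.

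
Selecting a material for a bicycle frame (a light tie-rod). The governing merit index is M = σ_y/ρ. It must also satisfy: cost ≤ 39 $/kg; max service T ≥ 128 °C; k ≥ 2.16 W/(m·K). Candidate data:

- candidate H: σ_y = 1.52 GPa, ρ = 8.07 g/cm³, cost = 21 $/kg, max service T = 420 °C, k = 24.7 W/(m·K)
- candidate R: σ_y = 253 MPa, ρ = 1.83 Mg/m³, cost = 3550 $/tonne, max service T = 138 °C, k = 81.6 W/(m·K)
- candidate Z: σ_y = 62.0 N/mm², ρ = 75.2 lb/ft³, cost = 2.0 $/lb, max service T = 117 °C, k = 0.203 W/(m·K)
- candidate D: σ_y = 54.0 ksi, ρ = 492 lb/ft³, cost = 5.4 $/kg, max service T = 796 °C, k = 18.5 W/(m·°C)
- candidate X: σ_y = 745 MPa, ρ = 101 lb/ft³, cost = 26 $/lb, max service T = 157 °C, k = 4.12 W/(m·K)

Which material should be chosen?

candidate H

Screen on constraints: cost ≤ 39 $/kg; max service T ≥ 128 °C; k ≥ 2.16 W/(m·K). Survivors: candidate H, candidate R, candidate D.
Putting every candidate on a common basis:
  candidate H: σ_y = 1520 MPa, ρ = 8070 kg/m³
  candidate R: σ_y = 253.0 MPa, ρ = 1830 kg/m³
  candidate D: σ_y = 372.3 MPa, ρ = 7881 kg/m³
  candidate H: M = 188 kN·m/kg
  candidate R: M = 138 kN·m/kg
  candidate D: M = 47.2 kN·m/kg
The maximum is for candidate H.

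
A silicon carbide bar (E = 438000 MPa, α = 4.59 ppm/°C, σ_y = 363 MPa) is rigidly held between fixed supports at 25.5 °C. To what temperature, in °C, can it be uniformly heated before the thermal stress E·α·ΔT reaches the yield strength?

E = 438000 MPa = 438.0 GPa.
E·α·ΔT = 363.0 MPa ⇒ ΔT = 363.0 / (438.0×10³ × 4.59×10⁻⁶) = 180.6 K.
T = 25.5 + 180.6 = 206.1 °C.

206 °C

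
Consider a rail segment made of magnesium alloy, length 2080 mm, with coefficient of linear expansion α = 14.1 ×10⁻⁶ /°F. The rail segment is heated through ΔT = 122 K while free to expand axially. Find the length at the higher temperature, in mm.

2086.4 mm

Convert α: 14.1×10⁻⁶/°F × (9/5) = 25.4×10⁻⁶/K.
ΔL = α·L₀·ΔT = 25.4×10⁻⁶ × 2080 mm × 122.0 K = 6.44 mm.
L = L₀ + ΔL = 2080 + 6.44 = 2086.4 mm.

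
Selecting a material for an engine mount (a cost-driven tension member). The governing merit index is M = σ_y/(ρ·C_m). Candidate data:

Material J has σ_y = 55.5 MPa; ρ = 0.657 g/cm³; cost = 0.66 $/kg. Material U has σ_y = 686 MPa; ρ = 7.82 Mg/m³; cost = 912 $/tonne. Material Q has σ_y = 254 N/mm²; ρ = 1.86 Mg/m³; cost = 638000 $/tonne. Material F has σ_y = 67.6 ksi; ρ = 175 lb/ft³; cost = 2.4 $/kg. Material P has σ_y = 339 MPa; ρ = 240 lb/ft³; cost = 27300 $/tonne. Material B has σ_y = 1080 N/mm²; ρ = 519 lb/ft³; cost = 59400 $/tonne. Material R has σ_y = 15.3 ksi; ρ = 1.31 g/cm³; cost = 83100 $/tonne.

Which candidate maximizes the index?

material J

Convert each candidate to consistent units, then evaluate M:
  material J: σ_y = 55.50 MPa, ρ = 657.0 kg/m³, cost = 0.6600 $/kg
  material U: σ_y = 686.0 MPa, ρ = 7820 kg/m³, cost = 0.9120 $/kg
  material Q: σ_y = 254.0 MPa, ρ = 1860 kg/m³, cost = 638.0 $/kg
  material F: σ_y = 466.1 MPa, ρ = 2803 kg/m³, cost = 2.400 $/kg
  material P: σ_y = 339.0 MPa, ρ = 3844 kg/m³, cost = 27.30 $/kg
  material B: σ_y = 1080 MPa, ρ = 8314 kg/m³, cost = 59.40 $/kg
  material R: σ_y = 105.5 MPa, ρ = 1310 kg/m³, cost = 83.10 $/kg
  material J: M = 128 kN·m per $
  material U: M = 96.2 kN·m per $
  material F: M = 69.3 kN·m per $
  material P: M = 3.23 kN·m per $
  material B: M = 2.19 kN·m per $
  material R: M = 0.969 kN·m per $
  material Q: M = 0.214 kN·m per $
The maximum is for material J.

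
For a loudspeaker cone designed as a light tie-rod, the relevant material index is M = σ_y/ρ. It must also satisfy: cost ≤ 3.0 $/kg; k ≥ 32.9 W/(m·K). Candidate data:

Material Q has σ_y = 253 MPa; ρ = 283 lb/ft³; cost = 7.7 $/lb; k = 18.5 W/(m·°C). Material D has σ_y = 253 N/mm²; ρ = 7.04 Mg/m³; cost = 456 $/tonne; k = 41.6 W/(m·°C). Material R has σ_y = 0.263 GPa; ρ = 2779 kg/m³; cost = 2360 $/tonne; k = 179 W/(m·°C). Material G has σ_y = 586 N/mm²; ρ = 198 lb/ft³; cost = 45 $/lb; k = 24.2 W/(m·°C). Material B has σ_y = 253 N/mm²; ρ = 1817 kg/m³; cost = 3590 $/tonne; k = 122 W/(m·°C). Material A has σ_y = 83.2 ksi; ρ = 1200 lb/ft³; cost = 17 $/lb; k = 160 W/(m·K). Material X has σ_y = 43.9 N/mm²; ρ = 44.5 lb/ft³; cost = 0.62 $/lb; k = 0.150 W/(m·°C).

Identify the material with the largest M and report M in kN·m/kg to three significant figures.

Screen on constraints: cost ≤ 3.0 $/kg; k ≥ 32.9 W/(m·K). Survivors: material D, material R.
Putting every candidate on a common basis:
  material D: σ_y = 253.0 MPa, ρ = 7040 kg/m³
  material R: σ_y = 263.0 MPa, ρ = 2779 kg/m³
  material R: M = 94.6 kN·m/kg
  material D: M = 35.9 kN·m/kg
The maximum is for material R.

material R, M = 94.6 kN·m/kg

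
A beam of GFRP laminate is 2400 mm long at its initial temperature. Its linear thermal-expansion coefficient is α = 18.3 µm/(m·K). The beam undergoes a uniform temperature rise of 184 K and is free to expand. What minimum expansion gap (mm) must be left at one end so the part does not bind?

ΔL = α·L₀·ΔT = 18.3×10⁻⁶ × 2400 mm × 184.0 K = 8.08 mm.

8.08 mm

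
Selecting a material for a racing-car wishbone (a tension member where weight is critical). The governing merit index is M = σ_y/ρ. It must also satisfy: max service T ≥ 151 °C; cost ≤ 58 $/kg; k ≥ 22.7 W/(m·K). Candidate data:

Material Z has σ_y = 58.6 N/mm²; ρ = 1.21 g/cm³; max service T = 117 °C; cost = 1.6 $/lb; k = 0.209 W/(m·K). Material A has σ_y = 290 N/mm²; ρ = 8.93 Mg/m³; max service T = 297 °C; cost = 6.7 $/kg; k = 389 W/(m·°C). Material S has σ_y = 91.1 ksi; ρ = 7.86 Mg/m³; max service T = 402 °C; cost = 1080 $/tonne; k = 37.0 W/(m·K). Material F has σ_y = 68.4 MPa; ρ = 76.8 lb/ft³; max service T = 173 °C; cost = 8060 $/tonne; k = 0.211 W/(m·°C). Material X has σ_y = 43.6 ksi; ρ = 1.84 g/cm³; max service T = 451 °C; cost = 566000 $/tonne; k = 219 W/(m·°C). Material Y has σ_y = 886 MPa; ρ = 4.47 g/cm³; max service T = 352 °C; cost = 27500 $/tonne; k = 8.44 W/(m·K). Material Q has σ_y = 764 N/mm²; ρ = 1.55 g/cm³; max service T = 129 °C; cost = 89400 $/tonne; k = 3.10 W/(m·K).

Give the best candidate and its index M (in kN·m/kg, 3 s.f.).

material S, M = 79.9 kN·m/kg

Screen on constraints: max service T ≥ 151 °C; cost ≤ 58 $/kg; k ≥ 22.7 W/(m·K). Survivors: material A, material S.
Normalizing units and computing the index:
  material A: σ_y = 290.0 MPa, ρ = 8930 kg/m³
  material S: σ_y = 628.1 MPa, ρ = 7860 kg/m³
  material S: M = 79.9 kN·m/kg
  material A: M = 32.5 kN·m/kg
Material S has the largest M.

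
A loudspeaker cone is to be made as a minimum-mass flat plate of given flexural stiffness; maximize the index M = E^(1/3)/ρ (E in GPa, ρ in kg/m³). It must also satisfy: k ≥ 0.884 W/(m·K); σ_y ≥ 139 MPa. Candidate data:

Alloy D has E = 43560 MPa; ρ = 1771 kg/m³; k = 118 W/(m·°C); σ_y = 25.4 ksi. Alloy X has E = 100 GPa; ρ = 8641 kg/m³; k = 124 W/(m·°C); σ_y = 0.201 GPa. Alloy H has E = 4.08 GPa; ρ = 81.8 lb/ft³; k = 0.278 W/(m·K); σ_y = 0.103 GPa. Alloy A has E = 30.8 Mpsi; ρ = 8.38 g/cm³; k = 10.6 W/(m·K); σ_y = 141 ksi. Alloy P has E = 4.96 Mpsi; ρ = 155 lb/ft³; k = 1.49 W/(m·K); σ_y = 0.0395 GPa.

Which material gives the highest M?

alloy D

Screen on constraints: k ≥ 0.884 W/(m·K); σ_y ≥ 139 MPa. Survivors: alloy D, alloy X, alloy A.
Normalizing units and computing the index:
  alloy D: E = 43.56 GPa, ρ = 1771 kg/m³
  alloy X: E = 100.0 GPa, ρ = 8641 kg/m³
  alloy A: E = 212.4 GPa, ρ = 8380 kg/m³
  alloy D: M = 1.99×10⁻³
  alloy A: M = 0.712×10⁻³
  alloy X: M = 0.537×10⁻³
Alloy D ranks first.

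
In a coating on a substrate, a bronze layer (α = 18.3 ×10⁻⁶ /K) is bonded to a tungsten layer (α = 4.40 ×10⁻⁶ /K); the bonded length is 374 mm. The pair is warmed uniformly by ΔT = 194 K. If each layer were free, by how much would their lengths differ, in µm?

Δα = |18.3 − 4.40|×10⁻⁶/K = 13.9×10⁻⁶/K.
ΔL_mismatch = Δα·L·ΔT = 13.9×10⁻⁶ × 374.0 mm × 194.0 K = 1010 µm.

1010 µm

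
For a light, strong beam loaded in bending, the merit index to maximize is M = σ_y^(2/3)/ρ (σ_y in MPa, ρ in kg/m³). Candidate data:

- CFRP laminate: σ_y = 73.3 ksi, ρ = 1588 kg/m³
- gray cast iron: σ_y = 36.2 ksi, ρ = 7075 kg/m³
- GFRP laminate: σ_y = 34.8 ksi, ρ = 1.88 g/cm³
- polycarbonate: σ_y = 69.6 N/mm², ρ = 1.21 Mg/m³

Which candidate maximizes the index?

CFRP laminate

After converting to SI:
  CFRP laminate: σ_y = 505.4 MPa, ρ = 1588 kg/m³
  gray cast iron: σ_y = 249.6 MPa, ρ = 7075 kg/m³
  GFRP laminate: σ_y = 239.9 MPa, ρ = 1880 kg/m³
  polycarbonate: σ_y = 69.60 MPa, ρ = 1210 kg/m³
  CFRP laminate: M = 40.0×10⁻³
  GFRP laminate: M = 20.5×10⁻³
  polycarbonate: M = 14.0×10⁻³
  gray cast iron: M = 5.60×10⁻³
Highest index: CFRP laminate.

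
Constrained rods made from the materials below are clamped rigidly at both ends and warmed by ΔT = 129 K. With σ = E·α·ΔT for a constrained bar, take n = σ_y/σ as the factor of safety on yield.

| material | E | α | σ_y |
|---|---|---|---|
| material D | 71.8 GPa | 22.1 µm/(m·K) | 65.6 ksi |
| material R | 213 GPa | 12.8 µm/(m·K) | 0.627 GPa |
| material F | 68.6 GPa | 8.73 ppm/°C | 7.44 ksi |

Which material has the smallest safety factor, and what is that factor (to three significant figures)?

Per material, after unit conversion:
  material D: E = 71.80, α = 22.1, σ_y = 452.3 → σ = 205 MPa, n = 2.21
  material R: E = 213.0, α = 12.8, σ_y = 627.0 → σ = 352 MPa, n = 1.78
  material F: E = 68.60, α = 8.73, σ_y = 51.30 → σ = 77.3 MPa, n = 0.664
The minimum is material F at n = 0.664.

material F, n = 0.664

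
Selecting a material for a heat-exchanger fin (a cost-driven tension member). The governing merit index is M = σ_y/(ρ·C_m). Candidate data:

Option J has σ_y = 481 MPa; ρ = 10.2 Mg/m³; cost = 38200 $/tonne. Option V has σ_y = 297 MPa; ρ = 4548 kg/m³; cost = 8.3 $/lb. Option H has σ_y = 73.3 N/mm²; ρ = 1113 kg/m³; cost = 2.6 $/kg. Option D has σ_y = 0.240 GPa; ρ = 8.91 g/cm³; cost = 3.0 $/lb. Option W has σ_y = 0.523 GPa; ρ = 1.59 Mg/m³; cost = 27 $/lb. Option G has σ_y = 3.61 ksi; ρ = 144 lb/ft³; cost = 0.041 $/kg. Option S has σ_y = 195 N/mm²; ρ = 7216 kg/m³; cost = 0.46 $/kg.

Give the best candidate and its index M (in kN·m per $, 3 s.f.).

option G, M = 263 kN·m per $

Putting every candidate on a common basis:
  option J: σ_y = 481.0 MPa, ρ = 10200 kg/m³, cost = 38.20 $/kg
  option V: σ_y = 297.0 MPa, ρ = 4548 kg/m³, cost = 18.30 $/kg
  option H: σ_y = 73.30 MPa, ρ = 1113 kg/m³, cost = 2.600 $/kg
  option D: σ_y = 240.0 MPa, ρ = 8910 kg/m³, cost = 6.614 $/kg
  option W: σ_y = 523.0 MPa, ρ = 1590 kg/m³, cost = 59.52 $/kg
  option G: σ_y = 24.89 MPa, ρ = 2307 kg/m³, cost = 0.04100 $/kg
  option S: σ_y = 195.0 MPa, ρ = 7216 kg/m³, cost = 0.4600 $/kg
  option G: M = 263 kN·m per $
  option S: M = 58.7 kN·m per $
  option H: M = 25.3 kN·m per $
  option W: M = 5.53 kN·m per $
  option D: M = 4.07 kN·m per $
  option V: M = 3.57 kN·m per $
  option J: M = 1.23 kN·m per $
The maximum is for option G.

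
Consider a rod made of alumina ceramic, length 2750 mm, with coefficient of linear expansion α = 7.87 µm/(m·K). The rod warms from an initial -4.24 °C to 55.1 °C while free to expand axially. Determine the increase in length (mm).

1.28 mm

ΔT = 55.1 − (-4.24) = 59.34 K.
ΔL = α·L₀·ΔT = 7.87×10⁻⁶ × 2750 mm × 59.34 K = 1.28 mm.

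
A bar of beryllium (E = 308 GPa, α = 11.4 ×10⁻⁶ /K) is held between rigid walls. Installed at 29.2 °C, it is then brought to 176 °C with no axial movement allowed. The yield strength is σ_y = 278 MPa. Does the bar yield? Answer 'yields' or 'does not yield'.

ΔT = 146.8 K. Constrained thermal stress σ = E·α·ΔT = 308.0×10³ MPa × 11.4×10⁻⁶ × 146.8 = 515 MPa (compressive).
Compare to σ_y = 278 MPa: σ ≥ σ_y, so it yields.

yields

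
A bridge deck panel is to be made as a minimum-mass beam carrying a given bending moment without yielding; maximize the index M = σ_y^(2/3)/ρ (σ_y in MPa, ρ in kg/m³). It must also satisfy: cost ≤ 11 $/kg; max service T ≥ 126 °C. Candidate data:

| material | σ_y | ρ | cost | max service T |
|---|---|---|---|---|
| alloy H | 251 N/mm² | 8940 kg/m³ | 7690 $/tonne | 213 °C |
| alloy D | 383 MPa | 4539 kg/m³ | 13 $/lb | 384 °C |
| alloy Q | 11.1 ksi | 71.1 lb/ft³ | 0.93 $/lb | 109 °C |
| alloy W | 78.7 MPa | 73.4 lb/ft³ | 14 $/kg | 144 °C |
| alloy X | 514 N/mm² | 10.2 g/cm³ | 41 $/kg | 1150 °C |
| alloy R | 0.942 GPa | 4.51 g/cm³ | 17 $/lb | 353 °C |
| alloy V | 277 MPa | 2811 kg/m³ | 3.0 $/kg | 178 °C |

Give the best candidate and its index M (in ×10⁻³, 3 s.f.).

Screen on constraints: cost ≤ 11 $/kg; max service T ≥ 126 °C. Survivors: alloy H, alloy V.
After converting to SI:
  alloy H: σ_y = 251.0 MPa, ρ = 8940 kg/m³
  alloy V: σ_y = 277.0 MPa, ρ = 2811 kg/m³
  alloy V: M = 15.1×10⁻³
  alloy H: M = 4.45×10⁻³
Alloy V has the largest M.

alloy V, M = 15.1×10⁻³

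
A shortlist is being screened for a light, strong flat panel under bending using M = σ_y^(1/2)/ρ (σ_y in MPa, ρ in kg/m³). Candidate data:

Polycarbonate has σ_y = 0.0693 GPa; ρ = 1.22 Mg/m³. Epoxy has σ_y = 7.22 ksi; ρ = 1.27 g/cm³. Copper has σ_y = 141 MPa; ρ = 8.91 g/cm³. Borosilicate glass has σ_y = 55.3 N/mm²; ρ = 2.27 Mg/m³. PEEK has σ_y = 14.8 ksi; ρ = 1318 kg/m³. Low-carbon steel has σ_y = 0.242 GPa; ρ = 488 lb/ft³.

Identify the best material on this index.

Convert each candidate to consistent units, then evaluate M:
  polycarbonate: σ_y = 69.30 MPa, ρ = 1220 kg/m³
  epoxy: σ_y = 49.78 MPa, ρ = 1270 kg/m³
  copper: σ_y = 141.0 MPa, ρ = 8910 kg/m³
  borosilicate glass: σ_y = 55.30 MPa, ρ = 2270 kg/m³
  PEEK: σ_y = 102.0 MPa, ρ = 1318 kg/m³
  low-carbon steel: σ_y = 242.0 MPa, ρ = 7817 kg/m³
  PEEK: M = 7.66×10⁻³
  polycarbonate: M = 6.82×10⁻³
  epoxy: M = 5.56×10⁻³
  borosilicate glass: M = 3.28×10⁻³
  low-carbon steel: M = 1.99×10⁻³
  copper: M = 1.33×10⁻³
PEEK has the largest M.

PEEK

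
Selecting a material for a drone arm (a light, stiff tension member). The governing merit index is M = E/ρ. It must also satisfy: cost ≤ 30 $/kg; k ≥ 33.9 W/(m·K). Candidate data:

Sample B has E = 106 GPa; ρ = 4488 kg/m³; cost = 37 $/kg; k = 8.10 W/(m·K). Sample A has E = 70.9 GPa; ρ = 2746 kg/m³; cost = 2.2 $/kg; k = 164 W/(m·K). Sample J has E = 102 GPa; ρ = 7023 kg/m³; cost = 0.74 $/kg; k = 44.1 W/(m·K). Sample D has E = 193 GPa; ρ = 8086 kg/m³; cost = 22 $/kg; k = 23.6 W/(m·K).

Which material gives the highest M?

Screen on constraints: cost ≤ 30 $/kg; k ≥ 33.9 W/(m·K). Survivors: sample A, sample J.
Evaluate M for each candidate:
  sample A: M = 25.8 MN·m/kg
  sample J: M = 14.5 MN·m/kg
Highest index: sample A.

sample A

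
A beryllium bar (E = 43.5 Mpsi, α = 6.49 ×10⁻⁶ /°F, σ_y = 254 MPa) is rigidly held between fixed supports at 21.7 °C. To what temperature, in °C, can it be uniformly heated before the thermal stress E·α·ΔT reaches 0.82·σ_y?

81.1 °C

E = 43.5 Mpsi = 299.9 GPa.
α = 6.49×10⁻⁶/°F × 9/5 = 11.7×10⁻⁶/K.
E·α·ΔT = 208.3 MPa ⇒ ΔT = 208.3 / (299.9×10³ × 11.7×10⁻⁶) = 59.45 K.
T = 21.7 + 59.45 = 81.15 °C.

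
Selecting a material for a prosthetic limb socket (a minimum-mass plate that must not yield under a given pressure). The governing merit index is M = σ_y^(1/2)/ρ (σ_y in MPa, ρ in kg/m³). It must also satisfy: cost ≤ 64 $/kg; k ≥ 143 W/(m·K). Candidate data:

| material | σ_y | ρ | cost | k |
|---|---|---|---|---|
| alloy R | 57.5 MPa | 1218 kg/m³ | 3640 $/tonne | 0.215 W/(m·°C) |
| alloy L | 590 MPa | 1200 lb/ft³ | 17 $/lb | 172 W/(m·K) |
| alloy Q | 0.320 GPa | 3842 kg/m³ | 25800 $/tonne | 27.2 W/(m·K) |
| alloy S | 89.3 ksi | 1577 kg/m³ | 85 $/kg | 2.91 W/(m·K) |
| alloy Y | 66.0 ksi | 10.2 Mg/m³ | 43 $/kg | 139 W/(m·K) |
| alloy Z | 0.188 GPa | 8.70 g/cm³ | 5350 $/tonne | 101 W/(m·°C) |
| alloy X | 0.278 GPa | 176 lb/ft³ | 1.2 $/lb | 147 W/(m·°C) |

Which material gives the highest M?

alloy X

Screen on constraints: cost ≤ 64 $/kg; k ≥ 143 W/(m·K). Survivors: alloy L, alloy X.
In SI units:
  alloy L: σ_y = 590.0 MPa, ρ = 19220 kg/m³
  alloy X: σ_y = 278.0 MPa, ρ = 2819 kg/m³
  alloy X: M = 5.91×10⁻³
  alloy L: M = 1.26×10⁻³
The maximum is for alloy X.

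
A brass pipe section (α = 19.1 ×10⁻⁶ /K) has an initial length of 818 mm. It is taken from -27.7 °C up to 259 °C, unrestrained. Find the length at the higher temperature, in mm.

822.48 mm

ΔT = 259 − (-27.7) = 286.7 K.
ΔL = α·L₀·ΔT = 19.1×10⁻⁶ × 818 mm × 286.7 K = 4.48 mm.
L = L₀ + ΔL = 818 + 4.48 = 822.48 mm.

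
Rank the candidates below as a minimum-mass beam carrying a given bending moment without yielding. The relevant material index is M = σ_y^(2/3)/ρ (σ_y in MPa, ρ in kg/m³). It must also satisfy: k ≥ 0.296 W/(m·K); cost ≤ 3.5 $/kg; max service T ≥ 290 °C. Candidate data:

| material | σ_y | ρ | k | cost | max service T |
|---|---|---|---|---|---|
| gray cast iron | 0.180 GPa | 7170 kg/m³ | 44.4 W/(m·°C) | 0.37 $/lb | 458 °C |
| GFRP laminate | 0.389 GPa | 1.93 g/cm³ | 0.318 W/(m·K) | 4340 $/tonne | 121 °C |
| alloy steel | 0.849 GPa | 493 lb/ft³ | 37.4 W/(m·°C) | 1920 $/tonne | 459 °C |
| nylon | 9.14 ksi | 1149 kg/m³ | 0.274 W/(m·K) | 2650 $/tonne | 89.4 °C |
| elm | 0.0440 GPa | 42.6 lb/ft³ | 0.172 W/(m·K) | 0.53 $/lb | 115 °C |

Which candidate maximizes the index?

alloy steel

Screen on constraints: k ≥ 0.296 W/(m·K); cost ≤ 3.5 $/kg; max service T ≥ 290 °C. Survivors: gray cast iron, alloy steel.
After converting to SI:
  gray cast iron: σ_y = 180.0 MPa, ρ = 7170 kg/m³
  alloy steel: σ_y = 849.0 MPa, ρ = 7897 kg/m³
  alloy steel: M = 11.4×10⁻³
  gray cast iron: M = 4.45×10⁻³
Alloy steel has the largest M.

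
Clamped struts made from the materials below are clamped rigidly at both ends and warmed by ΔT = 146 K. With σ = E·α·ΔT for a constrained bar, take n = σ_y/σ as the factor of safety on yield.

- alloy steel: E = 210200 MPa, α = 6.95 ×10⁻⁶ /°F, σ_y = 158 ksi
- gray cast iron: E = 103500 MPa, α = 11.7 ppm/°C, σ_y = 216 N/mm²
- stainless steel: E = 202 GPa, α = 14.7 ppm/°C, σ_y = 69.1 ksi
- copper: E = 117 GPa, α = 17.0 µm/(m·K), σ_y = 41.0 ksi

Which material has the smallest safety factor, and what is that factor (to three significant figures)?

With everything in SI (GPa, ×10⁻⁶/K, MPa):
  alloy steel: E = 210.2, α = 12.5, σ_y = 1089 → σ = 384 MPa, n = 2.84
  gray cast iron: E = 103.5, α = 11.7, σ_y = 216.0 → σ = 177 MPa, n = 1.22
  stainless steel: E = 202.0, α = 14.7, σ_y = 476.4 → σ = 434 MPa, n = 1.10
  copper: E = 117.0, α = 17.0, σ_y = 282.7 → σ = 290 MPa, n = 0.973
The minimum is copper at n = 0.973.

copper, n = 0.973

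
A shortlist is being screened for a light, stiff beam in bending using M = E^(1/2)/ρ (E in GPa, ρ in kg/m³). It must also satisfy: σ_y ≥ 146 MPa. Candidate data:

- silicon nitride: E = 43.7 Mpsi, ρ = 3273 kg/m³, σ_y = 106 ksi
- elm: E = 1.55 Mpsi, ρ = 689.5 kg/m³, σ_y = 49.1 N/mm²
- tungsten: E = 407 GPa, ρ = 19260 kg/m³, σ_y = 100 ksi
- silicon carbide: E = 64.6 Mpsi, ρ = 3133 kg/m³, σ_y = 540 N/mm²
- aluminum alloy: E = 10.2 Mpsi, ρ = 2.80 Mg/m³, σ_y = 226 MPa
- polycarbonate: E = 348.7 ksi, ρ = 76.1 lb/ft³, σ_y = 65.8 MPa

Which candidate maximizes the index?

silicon carbide

Screen on constraints: σ_y ≥ 146 MPa. Survivors: silicon nitride, tungsten, silicon carbide, aluminum alloy.
After converting to SI:
  silicon nitride: E = 301.3 GPa, ρ = 3273 kg/m³
  tungsten: E = 407.0 GPa, ρ = 19260 kg/m³
  silicon carbide: E = 445.4 GPa, ρ = 3133 kg/m³
  aluminum alloy: E = 70.33 GPa, ρ = 2800 kg/m³
  silicon carbide: M = 6.74×10⁻³
  silicon nitride: M = 5.30×10⁻³
  aluminum alloy: M = 3.00×10⁻³
  tungsten: M = 1.05×10⁻³
Silicon carbide ranks first.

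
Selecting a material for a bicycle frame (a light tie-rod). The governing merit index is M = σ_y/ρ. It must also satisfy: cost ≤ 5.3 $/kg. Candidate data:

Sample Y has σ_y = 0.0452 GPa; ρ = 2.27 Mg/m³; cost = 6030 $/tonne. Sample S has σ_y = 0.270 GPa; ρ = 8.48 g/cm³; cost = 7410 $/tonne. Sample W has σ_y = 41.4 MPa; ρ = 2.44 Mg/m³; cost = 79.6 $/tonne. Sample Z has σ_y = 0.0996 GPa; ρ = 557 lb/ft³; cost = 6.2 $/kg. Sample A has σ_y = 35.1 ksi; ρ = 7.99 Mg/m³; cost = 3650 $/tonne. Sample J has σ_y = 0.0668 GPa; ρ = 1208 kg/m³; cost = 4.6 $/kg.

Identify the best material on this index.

sample J

Screen on constraints: cost ≤ 5.3 $/kg. Survivors: sample W, sample A, sample J.
Putting every candidate on a common basis:
  sample W: σ_y = 41.40 MPa, ρ = 2440 kg/m³
  sample A: σ_y = 242.0 MPa, ρ = 7990 kg/m³
  sample J: σ_y = 66.80 MPa, ρ = 1208 kg/m³
  sample J: M = 55.3 kN·m/kg
  sample A: M = 30.3 kN·m/kg
  sample W: M = 17.0 kN·m/kg
Sample J ranks first.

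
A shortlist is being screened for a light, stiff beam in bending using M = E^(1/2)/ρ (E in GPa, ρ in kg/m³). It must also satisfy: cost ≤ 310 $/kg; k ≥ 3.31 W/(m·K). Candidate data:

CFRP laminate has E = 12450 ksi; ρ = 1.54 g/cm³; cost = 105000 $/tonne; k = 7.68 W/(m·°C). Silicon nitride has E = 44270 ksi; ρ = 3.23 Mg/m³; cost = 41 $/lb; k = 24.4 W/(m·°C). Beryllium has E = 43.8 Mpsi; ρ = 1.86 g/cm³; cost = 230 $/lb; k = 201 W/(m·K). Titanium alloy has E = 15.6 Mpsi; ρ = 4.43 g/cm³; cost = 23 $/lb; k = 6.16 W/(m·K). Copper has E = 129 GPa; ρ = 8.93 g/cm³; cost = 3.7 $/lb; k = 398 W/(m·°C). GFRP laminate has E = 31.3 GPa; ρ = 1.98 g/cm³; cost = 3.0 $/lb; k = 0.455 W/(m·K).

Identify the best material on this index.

Screen on constraints: cost ≤ 310 $/kg; k ≥ 3.31 W/(m·K). Survivors: CFRP laminate, silicon nitride, titanium alloy, copper.
In SI units:
  CFRP laminate: E = 85.84 GPa, ρ = 1540 kg/m³
  silicon nitride: E = 305.2 GPa, ρ = 3230 kg/m³
  titanium alloy: E = 107.6 GPa, ρ = 4430 kg/m³
  copper: E = 129.0 GPa, ρ = 8930 kg/m³
  CFRP laminate: M = 6.02×10⁻³
  silicon nitride: M = 5.41×10⁻³
  titanium alloy: M = 2.34×10⁻³
  copper: M = 1.27×10⁻³
The maximum is for CFRP laminate.

CFRP laminate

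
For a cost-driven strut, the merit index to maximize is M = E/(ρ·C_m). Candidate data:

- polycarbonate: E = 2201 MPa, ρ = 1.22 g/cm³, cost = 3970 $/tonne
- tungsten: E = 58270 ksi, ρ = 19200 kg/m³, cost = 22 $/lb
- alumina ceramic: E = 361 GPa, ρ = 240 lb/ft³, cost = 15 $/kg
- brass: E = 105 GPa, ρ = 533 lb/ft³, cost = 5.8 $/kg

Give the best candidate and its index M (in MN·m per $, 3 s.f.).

alumina ceramic, M = 6.26 MN·m per $

Putting every candidate on a common basis:
  polycarbonate: E = 2.201 GPa, ρ = 1220 kg/m³, cost = 3.970 $/kg
  tungsten: E = 401.8 GPa, ρ = 19200 kg/m³, cost = 48.50 $/kg
  alumina ceramic: E = 361.0 GPa, ρ = 3844 kg/m³, cost = 15.00 $/kg
  brass: E = 105.0 GPa, ρ = 8538 kg/m³, cost = 5.800 $/kg
  alumina ceramic: M = 6.26 MN·m per $
  brass: M = 2.12 MN·m per $
  polycarbonate: M = 0.454 MN·m per $
  tungsten: M = 0.431 MN·m per $
Alumina ceramic has the largest M.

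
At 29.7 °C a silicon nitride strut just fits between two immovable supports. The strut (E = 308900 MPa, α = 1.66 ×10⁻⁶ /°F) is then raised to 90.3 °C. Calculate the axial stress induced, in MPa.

E = 308900 MPa = 308.9 GPa.
α = 1.66×10⁻⁶/°F × 9/5 = 2.99×10⁻⁶/K.
ΔT = 60.60 K. Constrained thermal stress σ = E·α·ΔT = 308.9×10³ MPa × 2.99×10⁻⁶ × 60.60 = 55.9 MPa (compressive).

55.9 MPa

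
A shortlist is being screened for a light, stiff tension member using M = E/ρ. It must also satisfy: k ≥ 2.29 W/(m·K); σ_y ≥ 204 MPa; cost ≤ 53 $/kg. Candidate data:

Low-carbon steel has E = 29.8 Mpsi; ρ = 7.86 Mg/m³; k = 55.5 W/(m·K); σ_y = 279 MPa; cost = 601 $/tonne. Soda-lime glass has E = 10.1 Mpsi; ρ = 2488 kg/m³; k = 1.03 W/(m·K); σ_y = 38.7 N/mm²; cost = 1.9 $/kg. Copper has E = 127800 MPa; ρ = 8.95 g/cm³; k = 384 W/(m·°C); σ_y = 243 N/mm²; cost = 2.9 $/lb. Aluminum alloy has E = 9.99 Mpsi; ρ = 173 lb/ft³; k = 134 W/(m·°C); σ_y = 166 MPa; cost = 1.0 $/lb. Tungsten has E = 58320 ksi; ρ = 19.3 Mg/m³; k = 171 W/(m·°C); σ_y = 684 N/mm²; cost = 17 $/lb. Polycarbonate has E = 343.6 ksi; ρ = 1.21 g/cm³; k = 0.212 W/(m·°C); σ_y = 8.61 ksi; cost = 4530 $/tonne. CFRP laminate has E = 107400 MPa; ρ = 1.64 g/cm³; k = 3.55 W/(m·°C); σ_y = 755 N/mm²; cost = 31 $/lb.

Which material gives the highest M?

Screen on constraints: k ≥ 2.29 W/(m·K); σ_y ≥ 204 MPa; cost ≤ 53 $/kg. Survivors: low-carbon steel, copper, tungsten.
Normalizing units and computing the index:
  low-carbon steel: E = 205.5 GPa, ρ = 7860 kg/m³
  copper: E = 127.8 GPa, ρ = 8950 kg/m³
  tungsten: E = 402.1 GPa, ρ = 19300 kg/m³
  low-carbon steel: M = 26.1 MN·m/kg
  tungsten: M = 20.8 MN·m/kg
  copper: M = 14.3 MN·m/kg
The maximum is for low-carbon steel.

low-carbon steel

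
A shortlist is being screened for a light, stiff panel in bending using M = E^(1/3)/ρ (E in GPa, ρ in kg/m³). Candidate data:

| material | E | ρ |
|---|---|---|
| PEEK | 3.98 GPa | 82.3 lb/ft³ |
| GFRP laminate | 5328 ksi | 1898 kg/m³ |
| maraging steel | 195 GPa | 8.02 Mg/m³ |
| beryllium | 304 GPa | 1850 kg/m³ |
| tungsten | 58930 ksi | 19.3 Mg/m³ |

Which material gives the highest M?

In SI units:
  PEEK: E = 3.980 GPa, ρ = 1318 kg/m³
  GFRP laminate: E = 36.74 GPa, ρ = 1898 kg/m³
  maraging steel: E = 195.0 GPa, ρ = 8020 kg/m³
  beryllium: E = 304.0 GPa, ρ = 1850 kg/m³
  tungsten: E = 406.3 GPa, ρ = 19300 kg/m³
  beryllium: M = 3.63×10⁻³
  GFRP laminate: M = 1.75×10⁻³
  PEEK: M = 1.20×10⁻³
  maraging steel: M = 0.723×10⁻³
  tungsten: M = 0.384×10⁻³
Beryllium has the largest M.

beryllium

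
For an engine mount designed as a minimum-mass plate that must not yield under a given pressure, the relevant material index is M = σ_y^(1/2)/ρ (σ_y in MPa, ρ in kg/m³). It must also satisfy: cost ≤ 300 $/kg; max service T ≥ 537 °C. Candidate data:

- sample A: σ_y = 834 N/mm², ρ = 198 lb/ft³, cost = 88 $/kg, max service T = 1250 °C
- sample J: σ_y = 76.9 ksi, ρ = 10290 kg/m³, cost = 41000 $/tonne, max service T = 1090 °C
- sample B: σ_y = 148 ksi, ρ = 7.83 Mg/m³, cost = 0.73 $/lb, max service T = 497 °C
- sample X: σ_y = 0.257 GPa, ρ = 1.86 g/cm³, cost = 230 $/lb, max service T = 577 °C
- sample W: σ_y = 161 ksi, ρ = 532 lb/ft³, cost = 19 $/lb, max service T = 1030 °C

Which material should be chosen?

sample A

Screen on constraints: cost ≤ 300 $/kg; max service T ≥ 537 °C. Survivors: sample A, sample J, sample W.
Putting every candidate on a common basis:
  sample A: σ_y = 834.0 MPa, ρ = 3172 kg/m³
  sample J: σ_y = 530.2 MPa, ρ = 10290 kg/m³
  sample W: σ_y = 1110 MPa, ρ = 8522 kg/m³
  sample A: M = 9.11×10⁻³
  sample W: M = 3.91×10⁻³
  sample J: M = 2.24×10⁻³
Highest index: sample A.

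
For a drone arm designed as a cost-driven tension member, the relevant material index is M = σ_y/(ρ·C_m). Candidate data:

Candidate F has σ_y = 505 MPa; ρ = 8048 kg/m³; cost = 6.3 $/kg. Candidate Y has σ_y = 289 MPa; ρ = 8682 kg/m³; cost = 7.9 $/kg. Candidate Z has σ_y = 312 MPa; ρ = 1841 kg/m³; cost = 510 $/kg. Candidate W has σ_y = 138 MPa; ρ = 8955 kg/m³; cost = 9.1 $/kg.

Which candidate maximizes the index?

candidate F

Evaluate M for each candidate:
  candidate F: M = 9.96 kN·m per $
  candidate Y: M = 4.21 kN·m per $
  candidate W: M = 1.69 kN·m per $
  candidate Z: M = 0.332 kN·m per $
The maximum is for candidate F.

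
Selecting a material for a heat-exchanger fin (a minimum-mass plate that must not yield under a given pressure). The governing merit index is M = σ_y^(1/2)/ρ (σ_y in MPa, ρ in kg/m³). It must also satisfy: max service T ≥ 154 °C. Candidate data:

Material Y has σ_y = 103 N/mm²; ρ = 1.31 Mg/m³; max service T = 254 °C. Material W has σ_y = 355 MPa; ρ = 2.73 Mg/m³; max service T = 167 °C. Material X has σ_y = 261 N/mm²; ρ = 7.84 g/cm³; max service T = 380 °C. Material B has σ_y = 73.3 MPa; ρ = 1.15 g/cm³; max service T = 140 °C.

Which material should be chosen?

Screen on constraints: max service T ≥ 154 °C. Survivors: material Y, material W, material X.
After converting to SI:
  material Y: σ_y = 103.0 MPa, ρ = 1310 kg/m³
  material W: σ_y = 355.0 MPa, ρ = 2730 kg/m³
  material X: σ_y = 261.0 MPa, ρ = 7840 kg/m³
  material Y: M = 7.75×10⁻³
  material W: M = 6.90×10⁻³
  material X: M = 2.06×10⁻³
Highest index: material Y.

material Y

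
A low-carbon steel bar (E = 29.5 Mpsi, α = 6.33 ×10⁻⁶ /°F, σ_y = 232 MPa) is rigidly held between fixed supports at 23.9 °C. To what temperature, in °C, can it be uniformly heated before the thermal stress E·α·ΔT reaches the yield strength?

124 °C

E = 29.5 Mpsi = 203.4 GPa.
α = 6.33×10⁻⁶/°F × 9/5 = 11.4×10⁻⁶/K.
E·α·ΔT = 232.0 MPa ⇒ ΔT = 232.0 / (203.4×10³ × 11.4×10⁻⁶) = 100.1 K.
T = 23.9 + 100.1 = 124.0 °C.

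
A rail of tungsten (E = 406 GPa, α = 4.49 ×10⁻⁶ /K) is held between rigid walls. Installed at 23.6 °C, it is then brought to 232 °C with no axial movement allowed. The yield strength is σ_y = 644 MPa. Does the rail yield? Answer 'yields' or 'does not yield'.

does not yield

ΔT = 208.4 K. Constrained thermal stress σ = E·α·ΔT = 406.0×10³ MPa × 4.49×10⁻⁶ × 208.4 = 380 MPa (compressive).
Compare to σ_y = 644 MPa: σ < σ_y, so it does not yield.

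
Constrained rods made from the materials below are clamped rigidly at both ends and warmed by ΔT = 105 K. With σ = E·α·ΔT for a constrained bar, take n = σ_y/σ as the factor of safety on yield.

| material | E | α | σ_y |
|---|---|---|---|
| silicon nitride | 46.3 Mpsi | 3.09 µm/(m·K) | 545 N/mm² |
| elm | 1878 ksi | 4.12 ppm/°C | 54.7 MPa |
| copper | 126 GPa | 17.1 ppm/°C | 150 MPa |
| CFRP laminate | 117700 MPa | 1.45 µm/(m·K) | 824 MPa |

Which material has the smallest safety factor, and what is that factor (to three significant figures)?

copper, n = 0.663

In consistent units (E in GPa, α in ×10⁻⁶/K, σ_y in MPa):
  silicon nitride: E = 319.2, α = 3.09, σ_y = 545.0 → σ = 104 MPa, n = 5.26
  elm: E = 12.95, α = 4.12, σ_y = 54.70 → σ = 5.60 MPa, n = 9.77
  copper: E = 126.0, α = 17.1, σ_y = 150.0 → σ = 226 MPa, n = 0.663
  CFRP laminate: E = 117.7, α = 1.45, σ_y = 824.0 → σ = 17.9 MPa, n = 46.0
The minimum is copper at n = 0.663.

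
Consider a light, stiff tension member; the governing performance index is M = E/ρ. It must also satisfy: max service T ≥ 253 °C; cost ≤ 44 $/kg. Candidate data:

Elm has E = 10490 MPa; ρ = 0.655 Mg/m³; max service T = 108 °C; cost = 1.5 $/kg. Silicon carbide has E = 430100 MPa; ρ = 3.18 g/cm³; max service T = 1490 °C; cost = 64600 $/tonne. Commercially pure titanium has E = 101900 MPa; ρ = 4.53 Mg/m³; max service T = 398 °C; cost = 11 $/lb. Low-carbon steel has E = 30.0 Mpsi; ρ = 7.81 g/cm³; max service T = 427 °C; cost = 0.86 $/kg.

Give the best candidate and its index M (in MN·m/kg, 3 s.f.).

Screen on constraints: max service T ≥ 253 °C; cost ≤ 44 $/kg. Survivors: commercially pure titanium, low-carbon steel.
Normalizing units and computing the index:
  commercially pure titanium: E = 101.9 GPa, ρ = 4530 kg/m³
  low-carbon steel: E = 206.8 GPa, ρ = 7810 kg/m³
  low-carbon steel: M = 26.5 MN·m/kg
  commercially pure titanium: M = 22.5 MN·m/kg
Low-carbon steel has the largest M.

low-carbon steel, M = 26.5 MN·m/kg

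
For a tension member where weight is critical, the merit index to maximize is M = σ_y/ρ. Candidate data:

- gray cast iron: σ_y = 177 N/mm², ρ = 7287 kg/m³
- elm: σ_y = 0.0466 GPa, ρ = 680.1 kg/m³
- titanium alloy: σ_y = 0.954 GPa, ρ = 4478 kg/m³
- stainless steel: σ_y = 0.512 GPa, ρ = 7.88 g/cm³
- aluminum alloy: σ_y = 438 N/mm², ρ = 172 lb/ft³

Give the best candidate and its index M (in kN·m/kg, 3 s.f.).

Putting every candidate on a common basis:
  gray cast iron: σ_y = 177.0 MPa, ρ = 7287 kg/m³
  elm: σ_y = 46.60 MPa, ρ = 680.1 kg/m³
  titanium alloy: σ_y = 954.0 MPa, ρ = 4478 kg/m³
  stainless steel: σ_y = 512.0 MPa, ρ = 7880 kg/m³
  aluminum alloy: σ_y = 438.0 MPa, ρ = 2755 kg/m³
  titanium alloy: M = 213 kN·m/kg
  aluminum alloy: M = 159 kN·m/kg
  elm: M = 68.5 kN·m/kg
  stainless steel: M = 65.0 kN·m/kg
  gray cast iron: M = 24.3 kN·m/kg
Titanium alloy has the largest M.

titanium alloy, M = 213 kN·m/kg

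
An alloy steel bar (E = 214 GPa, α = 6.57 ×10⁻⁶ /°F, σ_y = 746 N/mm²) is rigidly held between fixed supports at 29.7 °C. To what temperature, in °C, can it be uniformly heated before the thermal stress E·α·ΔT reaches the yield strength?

324 °C

α = 6.57×10⁻⁶/°F × 9/5 = 11.8×10⁻⁶/K.
σ_y = 746 N/mm² = 746.0 MPa.
E·α·ΔT = 746.0 MPa ⇒ ΔT = 746.0 / (214.0×10³ × 11.8×10⁻⁶) = 294.8 K.
T = 29.7 + 294.8 = 324.5 °C.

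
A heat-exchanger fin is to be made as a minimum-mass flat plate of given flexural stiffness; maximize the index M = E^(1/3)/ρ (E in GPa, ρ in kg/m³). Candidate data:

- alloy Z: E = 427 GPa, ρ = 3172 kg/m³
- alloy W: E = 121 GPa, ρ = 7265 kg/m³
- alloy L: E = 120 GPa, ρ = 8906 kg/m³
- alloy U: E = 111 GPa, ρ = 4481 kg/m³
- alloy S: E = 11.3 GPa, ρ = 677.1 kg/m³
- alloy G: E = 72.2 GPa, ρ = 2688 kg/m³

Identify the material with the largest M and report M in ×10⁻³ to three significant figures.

alloy S, M = 3.31×10⁻³

Per-candidate index values:
  alloy S: M = 3.31×10⁻³
  alloy Z: M = 2.37×10⁻³
  alloy G: M = 1.55×10⁻³
  alloy U: M = 1.07×10⁻³
  alloy W: M = 0.681×10⁻³
  alloy L: M = 0.554×10⁻³
Alloy S ranks first.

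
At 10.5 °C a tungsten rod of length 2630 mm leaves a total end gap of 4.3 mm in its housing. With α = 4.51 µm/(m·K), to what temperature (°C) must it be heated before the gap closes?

373 °C

α·L₀·ΔT = 4.3 mm ⇒ ΔT = 4.3 / (4.51×10⁻⁶ × 2630.0) = 362.5 K.
T = 10.5 + 362.5 = 373.0 °C.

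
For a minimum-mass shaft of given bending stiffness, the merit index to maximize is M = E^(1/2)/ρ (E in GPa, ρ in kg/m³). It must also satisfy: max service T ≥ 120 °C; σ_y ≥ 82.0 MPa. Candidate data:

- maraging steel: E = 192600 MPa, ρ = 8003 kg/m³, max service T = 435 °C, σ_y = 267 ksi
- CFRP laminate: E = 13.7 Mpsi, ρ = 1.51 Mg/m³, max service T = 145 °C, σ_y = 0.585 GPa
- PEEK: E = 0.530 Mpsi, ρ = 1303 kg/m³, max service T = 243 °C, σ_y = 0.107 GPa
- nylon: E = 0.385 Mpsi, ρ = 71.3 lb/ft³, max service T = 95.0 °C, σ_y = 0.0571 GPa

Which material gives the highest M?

CFRP laminate

Screen on constraints: max service T ≥ 120 °C; σ_y ≥ 82.0 MPa. Survivors: maraging steel, CFRP laminate, PEEK.
Convert each candidate to consistent units, then evaluate M:
  maraging steel: E = 192.6 GPa, ρ = 8003 kg/m³
  CFRP laminate: E = 94.46 GPa, ρ = 1510 kg/m³
  PEEK: E = 3.654 GPa, ρ = 1303 kg/m³
  CFRP laminate: M = 6.44×10⁻³
  maraging steel: M = 1.73×10⁻³
  PEEK: M = 1.47×10⁻³
CFRP laminate has the largest M.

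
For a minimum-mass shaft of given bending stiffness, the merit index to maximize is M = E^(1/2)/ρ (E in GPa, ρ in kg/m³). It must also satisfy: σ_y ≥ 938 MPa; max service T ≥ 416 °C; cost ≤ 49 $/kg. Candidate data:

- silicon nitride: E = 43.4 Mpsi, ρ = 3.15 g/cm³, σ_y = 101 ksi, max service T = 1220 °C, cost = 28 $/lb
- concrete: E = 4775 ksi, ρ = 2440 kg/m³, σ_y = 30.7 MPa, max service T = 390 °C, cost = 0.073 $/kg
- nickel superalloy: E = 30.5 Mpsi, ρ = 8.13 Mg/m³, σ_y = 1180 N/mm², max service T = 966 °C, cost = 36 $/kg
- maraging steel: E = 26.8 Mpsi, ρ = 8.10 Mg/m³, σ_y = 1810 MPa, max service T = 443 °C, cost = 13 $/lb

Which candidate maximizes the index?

Screen on constraints: σ_y ≥ 938 MPa; max service T ≥ 416 °C; cost ≤ 49 $/kg. Survivors: nickel superalloy, maraging steel.
Normalizing units and computing the index:
  nickel superalloy: E = 210.3 GPa, ρ = 8130 kg/m³
  maraging steel: E = 184.8 GPa, ρ = 8100 kg/m³
  nickel superalloy: M = 1.78×10⁻³
  maraging steel: M = 1.68×10⁻³
Nickel superalloy has the largest M.

nickel superalloy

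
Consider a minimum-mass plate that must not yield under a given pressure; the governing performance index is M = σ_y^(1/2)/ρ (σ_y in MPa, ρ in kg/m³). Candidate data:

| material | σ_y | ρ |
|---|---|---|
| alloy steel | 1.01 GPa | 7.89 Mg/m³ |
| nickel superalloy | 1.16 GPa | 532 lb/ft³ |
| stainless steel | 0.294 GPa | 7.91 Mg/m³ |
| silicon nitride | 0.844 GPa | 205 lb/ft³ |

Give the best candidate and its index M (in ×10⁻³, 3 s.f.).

Convert each candidate to consistent units, then evaluate M:
  alloy steel: σ_y = 1010 MPa, ρ = 7890 kg/m³
  nickel superalloy: σ_y = 1160 MPa, ρ = 8522 kg/m³
  stainless steel: σ_y = 294.0 MPa, ρ = 7910 kg/m³
  silicon nitride: σ_y = 844.0 MPa, ρ = 3284 kg/m³
  silicon nitride: M = 8.85×10⁻³
  alloy steel: M = 4.03×10⁻³
  nickel superalloy: M = 4.00×10⁻³
  stainless steel: M = 2.17×10⁻³
Highest index: silicon nitride.

silicon nitride, M = 8.85×10⁻³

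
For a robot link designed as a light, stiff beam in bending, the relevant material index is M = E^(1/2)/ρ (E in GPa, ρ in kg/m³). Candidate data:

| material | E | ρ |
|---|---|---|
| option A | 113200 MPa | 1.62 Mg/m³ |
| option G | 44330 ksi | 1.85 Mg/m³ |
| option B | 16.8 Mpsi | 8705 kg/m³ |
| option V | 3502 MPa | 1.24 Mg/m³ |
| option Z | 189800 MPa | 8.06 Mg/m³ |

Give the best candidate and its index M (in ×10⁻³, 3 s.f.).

option G, M = 9.45×10⁻³

In SI units:
  option A: E = 113.2 GPa, ρ = 1620 kg/m³
  option G: E = 305.6 GPa, ρ = 1850 kg/m³
  option B: E = 115.8 GPa, ρ = 8705 kg/m³
  option V: E = 3.502 GPa, ρ = 1240 kg/m³
  option Z: E = 189.8 GPa, ρ = 8060 kg/m³
  option G: M = 9.45×10⁻³
  option A: M = 6.57×10⁻³
  option Z: M = 1.71×10⁻³
  option V: M = 1.51×10⁻³
  option B: M = 1.24×10⁻³
Option G has the largest M.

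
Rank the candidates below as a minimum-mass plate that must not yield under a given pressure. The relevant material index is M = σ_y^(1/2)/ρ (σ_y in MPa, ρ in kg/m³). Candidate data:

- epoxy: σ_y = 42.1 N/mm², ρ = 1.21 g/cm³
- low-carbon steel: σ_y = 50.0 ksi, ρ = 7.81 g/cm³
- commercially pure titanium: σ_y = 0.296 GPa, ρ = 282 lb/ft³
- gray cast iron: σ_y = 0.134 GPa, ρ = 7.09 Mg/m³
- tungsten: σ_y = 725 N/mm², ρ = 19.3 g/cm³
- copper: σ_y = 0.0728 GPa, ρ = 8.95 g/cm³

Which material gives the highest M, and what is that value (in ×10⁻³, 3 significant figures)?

In SI units:
  epoxy: σ_y = 42.10 MPa, ρ = 1210 kg/m³
  low-carbon steel: σ_y = 344.7 MPa, ρ = 7810 kg/m³
  commercially pure titanium: σ_y = 296.0 MPa, ρ = 4517 kg/m³
  gray cast iron: σ_y = 134.0 MPa, ρ = 7090 kg/m³
  tungsten: σ_y = 725.0 MPa, ρ = 19300 kg/m³
  copper: σ_y = 72.80 MPa, ρ = 8950 kg/m³
  epoxy: M = 5.36×10⁻³
  commercially pure titanium: M = 3.81×10⁻³
  low-carbon steel: M = 2.38×10⁻³
  gray cast iron: M = 1.63×10⁻³
  tungsten: M = 1.40×10⁻³
  copper: M = 0.953×10⁻³
Highest index: epoxy.

epoxy, M = 5.36×10⁻³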